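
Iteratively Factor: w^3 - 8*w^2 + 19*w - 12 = (w - 4)*(w^2 - 4*w + 3) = (w - 4)*(w - 1)*(w - 3)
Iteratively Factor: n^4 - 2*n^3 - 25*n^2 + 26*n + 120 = (n - 5)*(n^3 + 3*n^2 - 10*n - 24) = (n - 5)*(n - 3)*(n^2 + 6*n + 8) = (n - 5)*(n - 3)*(n + 4)*(n + 2)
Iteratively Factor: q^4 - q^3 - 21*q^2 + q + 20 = (q + 1)*(q^3 - 2*q^2 - 19*q + 20) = (q - 1)*(q + 1)*(q^2 - q - 20) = (q - 5)*(q - 1)*(q + 1)*(q + 4)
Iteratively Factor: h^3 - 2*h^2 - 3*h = (h + 1)*(h^2 - 3*h) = (h - 3)*(h + 1)*(h)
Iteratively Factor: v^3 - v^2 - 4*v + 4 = (v + 2)*(v^2 - 3*v + 2) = (v - 1)*(v + 2)*(v - 2)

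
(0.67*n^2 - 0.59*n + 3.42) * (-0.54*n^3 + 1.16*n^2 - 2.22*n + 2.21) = -0.3618*n^5 + 1.0958*n^4 - 4.0186*n^3 + 6.7577*n^2 - 8.8963*n + 7.5582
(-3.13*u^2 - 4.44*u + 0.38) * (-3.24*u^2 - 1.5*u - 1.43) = 10.1412*u^4 + 19.0806*u^3 + 9.9047*u^2 + 5.7792*u - 0.5434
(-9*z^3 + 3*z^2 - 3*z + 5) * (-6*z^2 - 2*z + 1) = 54*z^5 + 3*z^3 - 21*z^2 - 13*z + 5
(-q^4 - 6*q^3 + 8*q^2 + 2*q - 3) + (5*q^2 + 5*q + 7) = -q^4 - 6*q^3 + 13*q^2 + 7*q + 4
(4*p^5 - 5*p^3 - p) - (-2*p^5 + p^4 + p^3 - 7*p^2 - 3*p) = 6*p^5 - p^4 - 6*p^3 + 7*p^2 + 2*p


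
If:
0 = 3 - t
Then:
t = 3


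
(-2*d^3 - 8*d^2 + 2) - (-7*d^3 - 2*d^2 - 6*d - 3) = 5*d^3 - 6*d^2 + 6*d + 5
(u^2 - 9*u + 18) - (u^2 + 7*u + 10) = 8 - 16*u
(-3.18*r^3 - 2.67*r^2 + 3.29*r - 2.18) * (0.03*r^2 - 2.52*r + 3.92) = -0.0954*r^5 + 7.9335*r^4 - 5.6385*r^3 - 18.8226*r^2 + 18.3904*r - 8.5456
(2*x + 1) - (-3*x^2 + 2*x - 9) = 3*x^2 + 10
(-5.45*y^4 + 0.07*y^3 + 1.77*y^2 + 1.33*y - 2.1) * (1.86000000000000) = -10.137*y^4 + 0.1302*y^3 + 3.2922*y^2 + 2.4738*y - 3.906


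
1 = 1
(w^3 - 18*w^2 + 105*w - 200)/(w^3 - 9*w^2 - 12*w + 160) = (w - 5)/(w + 4)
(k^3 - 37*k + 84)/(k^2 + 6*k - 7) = (k^2 - 7*k + 12)/(k - 1)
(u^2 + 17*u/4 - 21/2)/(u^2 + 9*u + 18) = (u - 7/4)/(u + 3)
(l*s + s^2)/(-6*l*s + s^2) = (l + s)/(-6*l + s)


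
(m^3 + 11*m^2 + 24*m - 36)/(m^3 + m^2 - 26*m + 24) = (m + 6)/(m - 4)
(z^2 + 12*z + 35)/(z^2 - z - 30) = (z + 7)/(z - 6)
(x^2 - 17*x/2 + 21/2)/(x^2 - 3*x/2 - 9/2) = (-2*x^2 + 17*x - 21)/(-2*x^2 + 3*x + 9)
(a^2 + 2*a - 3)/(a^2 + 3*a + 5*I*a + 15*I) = (a - 1)/(a + 5*I)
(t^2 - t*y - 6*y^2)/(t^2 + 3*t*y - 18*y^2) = (t + 2*y)/(t + 6*y)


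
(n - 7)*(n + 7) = n^2 - 49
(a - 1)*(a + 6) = a^2 + 5*a - 6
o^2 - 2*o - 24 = (o - 6)*(o + 4)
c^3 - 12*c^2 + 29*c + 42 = (c - 7)*(c - 6)*(c + 1)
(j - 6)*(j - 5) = j^2 - 11*j + 30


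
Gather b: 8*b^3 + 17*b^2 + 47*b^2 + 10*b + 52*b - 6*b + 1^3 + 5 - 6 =8*b^3 + 64*b^2 + 56*b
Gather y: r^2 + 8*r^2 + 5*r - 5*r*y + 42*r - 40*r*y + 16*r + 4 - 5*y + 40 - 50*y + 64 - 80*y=9*r^2 + 63*r + y*(-45*r - 135) + 108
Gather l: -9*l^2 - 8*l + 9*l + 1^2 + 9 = -9*l^2 + l + 10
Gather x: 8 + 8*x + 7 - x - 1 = 7*x + 14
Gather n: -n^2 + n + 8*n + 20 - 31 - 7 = -n^2 + 9*n - 18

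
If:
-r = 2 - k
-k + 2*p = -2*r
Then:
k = r + 2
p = 1 - r/2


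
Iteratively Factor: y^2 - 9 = (y - 3)*(y + 3)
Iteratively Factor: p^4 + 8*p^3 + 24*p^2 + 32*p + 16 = (p + 2)*(p^3 + 6*p^2 + 12*p + 8) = (p + 2)^2*(p^2 + 4*p + 4) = (p + 2)^3*(p + 2)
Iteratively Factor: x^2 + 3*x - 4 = (x - 1)*(x + 4)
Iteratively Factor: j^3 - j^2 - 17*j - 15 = (j + 3)*(j^2 - 4*j - 5) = (j + 1)*(j + 3)*(j - 5)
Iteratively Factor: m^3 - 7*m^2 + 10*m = (m - 2)*(m^2 - 5*m) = (m - 5)*(m - 2)*(m)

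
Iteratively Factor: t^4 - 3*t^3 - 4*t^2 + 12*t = (t + 2)*(t^3 - 5*t^2 + 6*t) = (t - 3)*(t + 2)*(t^2 - 2*t) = (t - 3)*(t - 2)*(t + 2)*(t)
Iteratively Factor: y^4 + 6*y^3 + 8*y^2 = (y)*(y^3 + 6*y^2 + 8*y) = y^2*(y^2 + 6*y + 8) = y^2*(y + 4)*(y + 2)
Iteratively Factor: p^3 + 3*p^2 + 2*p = (p + 1)*(p^2 + 2*p) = p*(p + 1)*(p + 2)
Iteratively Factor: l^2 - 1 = (l + 1)*(l - 1)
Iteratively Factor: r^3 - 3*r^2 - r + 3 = (r - 3)*(r^2 - 1) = (r - 3)*(r + 1)*(r - 1)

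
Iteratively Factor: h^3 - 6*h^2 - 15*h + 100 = (h - 5)*(h^2 - h - 20) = (h - 5)^2*(h + 4)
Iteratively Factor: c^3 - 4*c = (c)*(c^2 - 4) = c*(c - 2)*(c + 2)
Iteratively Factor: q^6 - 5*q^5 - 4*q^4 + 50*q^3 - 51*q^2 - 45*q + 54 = (q - 3)*(q^5 - 2*q^4 - 10*q^3 + 20*q^2 + 9*q - 18) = (q - 3)*(q + 1)*(q^4 - 3*q^3 - 7*q^2 + 27*q - 18) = (q - 3)*(q - 2)*(q + 1)*(q^3 - q^2 - 9*q + 9) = (q - 3)*(q - 2)*(q + 1)*(q + 3)*(q^2 - 4*q + 3) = (q - 3)*(q - 2)*(q - 1)*(q + 1)*(q + 3)*(q - 3)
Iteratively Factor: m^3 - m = (m + 1)*(m^2 - m) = (m - 1)*(m + 1)*(m)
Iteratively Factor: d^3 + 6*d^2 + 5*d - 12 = (d - 1)*(d^2 + 7*d + 12) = (d - 1)*(d + 3)*(d + 4)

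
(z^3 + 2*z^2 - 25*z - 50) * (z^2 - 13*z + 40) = z^5 - 11*z^4 - 11*z^3 + 355*z^2 - 350*z - 2000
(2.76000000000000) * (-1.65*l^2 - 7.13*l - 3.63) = -4.554*l^2 - 19.6788*l - 10.0188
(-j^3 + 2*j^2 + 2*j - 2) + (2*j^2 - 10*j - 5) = -j^3 + 4*j^2 - 8*j - 7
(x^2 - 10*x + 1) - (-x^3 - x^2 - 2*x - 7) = x^3 + 2*x^2 - 8*x + 8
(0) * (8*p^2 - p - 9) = 0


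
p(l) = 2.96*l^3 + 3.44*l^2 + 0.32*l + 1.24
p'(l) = 8.88*l^2 + 6.88*l + 0.32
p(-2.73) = -34.22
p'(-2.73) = 47.72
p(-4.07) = -142.64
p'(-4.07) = 119.41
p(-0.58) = 1.63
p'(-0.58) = -0.68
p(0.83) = 5.57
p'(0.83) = 12.15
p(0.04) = 1.26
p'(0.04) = 0.61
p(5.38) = 563.46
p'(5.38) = 294.36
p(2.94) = 107.13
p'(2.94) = 97.30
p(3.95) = 238.60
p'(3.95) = 166.05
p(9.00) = 2440.60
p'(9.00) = 781.52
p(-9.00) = -1880.84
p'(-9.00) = 657.68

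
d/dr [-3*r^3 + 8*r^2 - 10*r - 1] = -9*r^2 + 16*r - 10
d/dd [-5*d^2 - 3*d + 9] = -10*d - 3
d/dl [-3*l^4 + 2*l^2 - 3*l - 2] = -12*l^3 + 4*l - 3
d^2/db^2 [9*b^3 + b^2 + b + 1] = 54*b + 2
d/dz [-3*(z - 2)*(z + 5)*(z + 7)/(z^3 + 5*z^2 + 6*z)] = 15*(z^4 + 2*z^3 - 43*z^2 - 140*z - 84)/(z^2*(z^4 + 10*z^3 + 37*z^2 + 60*z + 36))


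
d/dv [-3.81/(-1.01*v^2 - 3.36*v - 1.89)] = (-7.6962*v - 12.8016)/(1.01*v^2 + 3.36*v + 1.89)^2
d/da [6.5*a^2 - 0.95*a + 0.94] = 13.0*a - 0.95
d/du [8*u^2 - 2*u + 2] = 16*u - 2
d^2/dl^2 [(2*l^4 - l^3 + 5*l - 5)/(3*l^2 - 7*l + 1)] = 2*(18*l^6 - 126*l^5 + 312*l^4 - 113*l^3 - 102*l^2 + 267*l - 195)/(27*l^6 - 189*l^5 + 468*l^4 - 469*l^3 + 156*l^2 - 21*l + 1)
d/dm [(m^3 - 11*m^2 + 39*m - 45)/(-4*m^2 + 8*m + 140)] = (-m^4 + 4*m^3 + 122*m^2 - 860*m + 1455)/(4*(m^4 - 4*m^3 - 66*m^2 + 140*m + 1225))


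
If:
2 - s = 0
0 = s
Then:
No Solution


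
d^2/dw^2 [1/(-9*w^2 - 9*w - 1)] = 18*(9*w^2 + 9*w - 9*(2*w + 1)^2 + 1)/(9*w^2 + 9*w + 1)^3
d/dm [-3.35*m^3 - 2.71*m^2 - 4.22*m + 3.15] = -10.05*m^2 - 5.42*m - 4.22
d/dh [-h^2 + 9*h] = 9 - 2*h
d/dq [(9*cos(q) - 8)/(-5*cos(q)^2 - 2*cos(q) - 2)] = (-45*cos(q)^2 + 80*cos(q) + 34)*sin(q)/(-5*sin(q)^2 + 2*cos(q) + 7)^2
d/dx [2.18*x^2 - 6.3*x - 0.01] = 4.36*x - 6.3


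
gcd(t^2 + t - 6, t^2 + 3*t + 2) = 1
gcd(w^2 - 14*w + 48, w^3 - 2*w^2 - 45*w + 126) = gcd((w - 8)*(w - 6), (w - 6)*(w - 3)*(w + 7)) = w - 6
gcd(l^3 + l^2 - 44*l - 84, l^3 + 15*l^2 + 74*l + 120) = l + 6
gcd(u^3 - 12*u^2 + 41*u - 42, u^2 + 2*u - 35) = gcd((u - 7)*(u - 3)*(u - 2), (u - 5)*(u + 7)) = 1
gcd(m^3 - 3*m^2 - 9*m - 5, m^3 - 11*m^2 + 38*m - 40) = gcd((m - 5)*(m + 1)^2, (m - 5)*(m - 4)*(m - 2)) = m - 5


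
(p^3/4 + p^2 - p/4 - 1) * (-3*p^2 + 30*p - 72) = -3*p^5/4 + 9*p^4/2 + 51*p^3/4 - 153*p^2/2 - 12*p + 72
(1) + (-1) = 0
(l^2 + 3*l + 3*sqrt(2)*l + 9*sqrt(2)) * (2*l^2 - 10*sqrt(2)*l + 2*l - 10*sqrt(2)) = 2*l^4 - 4*sqrt(2)*l^3 + 8*l^3 - 54*l^2 - 16*sqrt(2)*l^2 - 240*l - 12*sqrt(2)*l - 180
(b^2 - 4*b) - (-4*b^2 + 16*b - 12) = 5*b^2 - 20*b + 12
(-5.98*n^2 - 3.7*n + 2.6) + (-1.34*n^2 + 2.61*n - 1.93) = -7.32*n^2 - 1.09*n + 0.67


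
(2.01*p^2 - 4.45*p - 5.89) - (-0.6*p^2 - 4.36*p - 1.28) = 2.61*p^2 - 0.0899999999999999*p - 4.61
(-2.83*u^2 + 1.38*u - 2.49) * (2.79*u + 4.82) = -7.8957*u^3 - 9.7904*u^2 - 0.295500000000001*u - 12.0018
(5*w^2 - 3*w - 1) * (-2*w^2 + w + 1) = -10*w^4 + 11*w^3 + 4*w^2 - 4*w - 1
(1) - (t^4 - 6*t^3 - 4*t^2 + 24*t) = -t^4 + 6*t^3 + 4*t^2 - 24*t + 1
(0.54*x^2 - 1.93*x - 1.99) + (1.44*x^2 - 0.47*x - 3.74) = 1.98*x^2 - 2.4*x - 5.73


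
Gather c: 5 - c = 5 - c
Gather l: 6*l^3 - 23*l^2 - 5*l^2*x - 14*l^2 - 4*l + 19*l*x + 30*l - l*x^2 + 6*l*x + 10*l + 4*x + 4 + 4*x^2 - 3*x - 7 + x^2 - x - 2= 6*l^3 + l^2*(-5*x - 37) + l*(-x^2 + 25*x + 36) + 5*x^2 - 5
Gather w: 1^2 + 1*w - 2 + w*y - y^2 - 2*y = w*(y + 1) - y^2 - 2*y - 1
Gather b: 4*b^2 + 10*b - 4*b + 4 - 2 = 4*b^2 + 6*b + 2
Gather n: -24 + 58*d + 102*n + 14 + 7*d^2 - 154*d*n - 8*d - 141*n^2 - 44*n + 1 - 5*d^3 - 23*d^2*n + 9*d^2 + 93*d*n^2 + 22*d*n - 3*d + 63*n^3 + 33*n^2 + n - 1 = -5*d^3 + 16*d^2 + 47*d + 63*n^3 + n^2*(93*d - 108) + n*(-23*d^2 - 132*d + 59) - 10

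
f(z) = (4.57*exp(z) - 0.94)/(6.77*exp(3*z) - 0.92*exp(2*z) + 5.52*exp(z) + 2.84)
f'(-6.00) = 0.01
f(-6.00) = -0.33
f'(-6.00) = 0.01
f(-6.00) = -0.33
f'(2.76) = -0.01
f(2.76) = 0.00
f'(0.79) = -0.17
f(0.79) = 0.11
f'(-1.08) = 0.26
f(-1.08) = 0.13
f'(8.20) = -0.00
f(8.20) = 0.00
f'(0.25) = -0.19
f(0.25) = 0.22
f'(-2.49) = 0.14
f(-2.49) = -0.17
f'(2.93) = -0.00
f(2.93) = 0.00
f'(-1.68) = 0.23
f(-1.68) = -0.02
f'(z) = (4.57*exp(z) - 0.94)*(-20.31*exp(3*z) + 1.84*exp(2*z) - 5.52*exp(z))/(6.77*exp(3*z) - 0.92*exp(2*z) + 5.52*exp(z) + 2.84)^2 + 4.57*exp(z)/(6.77*exp(3*z) - 0.92*exp(2*z) + 5.52*exp(z) + 2.84)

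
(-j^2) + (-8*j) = -j^2 - 8*j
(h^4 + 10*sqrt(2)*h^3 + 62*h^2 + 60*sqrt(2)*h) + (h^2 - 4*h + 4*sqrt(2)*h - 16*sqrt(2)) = h^4 + 10*sqrt(2)*h^3 + 63*h^2 - 4*h + 64*sqrt(2)*h - 16*sqrt(2)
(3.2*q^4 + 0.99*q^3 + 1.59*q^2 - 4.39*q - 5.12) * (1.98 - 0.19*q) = -0.608*q^5 + 6.1479*q^4 + 1.6581*q^3 + 3.9823*q^2 - 7.7194*q - 10.1376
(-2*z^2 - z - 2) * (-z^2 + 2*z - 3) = 2*z^4 - 3*z^3 + 6*z^2 - z + 6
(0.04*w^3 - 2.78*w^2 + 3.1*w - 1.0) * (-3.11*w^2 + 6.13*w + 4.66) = -0.1244*w^5 + 8.891*w^4 - 26.496*w^3 + 9.1582*w^2 + 8.316*w - 4.66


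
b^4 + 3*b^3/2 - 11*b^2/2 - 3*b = b*(b - 2)*(b + 1/2)*(b + 3)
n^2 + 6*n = n*(n + 6)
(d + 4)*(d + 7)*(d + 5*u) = d^3 + 5*d^2*u + 11*d^2 + 55*d*u + 28*d + 140*u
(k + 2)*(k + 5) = k^2 + 7*k + 10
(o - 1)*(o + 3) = o^2 + 2*o - 3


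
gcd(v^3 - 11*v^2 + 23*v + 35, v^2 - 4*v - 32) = 1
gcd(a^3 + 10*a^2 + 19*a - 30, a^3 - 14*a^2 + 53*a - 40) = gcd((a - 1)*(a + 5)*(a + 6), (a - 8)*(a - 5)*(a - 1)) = a - 1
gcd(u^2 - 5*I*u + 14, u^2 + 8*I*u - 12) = u + 2*I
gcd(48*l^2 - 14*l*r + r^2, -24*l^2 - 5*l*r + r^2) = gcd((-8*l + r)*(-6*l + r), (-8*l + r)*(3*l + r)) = -8*l + r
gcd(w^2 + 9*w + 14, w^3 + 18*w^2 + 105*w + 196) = w + 7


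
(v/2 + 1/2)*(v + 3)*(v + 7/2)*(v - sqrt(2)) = v^4/2 - sqrt(2)*v^3/2 + 15*v^3/4 - 15*sqrt(2)*v^2/4 + 17*v^2/2 - 17*sqrt(2)*v/2 + 21*v/4 - 21*sqrt(2)/4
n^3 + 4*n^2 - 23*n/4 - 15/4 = (n - 3/2)*(n + 1/2)*(n + 5)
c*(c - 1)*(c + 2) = c^3 + c^2 - 2*c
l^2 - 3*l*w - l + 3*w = (l - 1)*(l - 3*w)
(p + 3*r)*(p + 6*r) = p^2 + 9*p*r + 18*r^2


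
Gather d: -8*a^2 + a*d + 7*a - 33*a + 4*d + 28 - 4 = -8*a^2 - 26*a + d*(a + 4) + 24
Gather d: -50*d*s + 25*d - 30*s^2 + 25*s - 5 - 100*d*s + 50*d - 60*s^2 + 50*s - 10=d*(75 - 150*s) - 90*s^2 + 75*s - 15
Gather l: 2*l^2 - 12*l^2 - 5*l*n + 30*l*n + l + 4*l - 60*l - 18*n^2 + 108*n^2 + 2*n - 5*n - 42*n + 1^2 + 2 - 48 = -10*l^2 + l*(25*n - 55) + 90*n^2 - 45*n - 45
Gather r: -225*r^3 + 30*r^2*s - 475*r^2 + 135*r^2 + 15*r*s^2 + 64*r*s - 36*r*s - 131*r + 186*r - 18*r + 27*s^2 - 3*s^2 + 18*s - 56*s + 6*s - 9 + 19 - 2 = -225*r^3 + r^2*(30*s - 340) + r*(15*s^2 + 28*s + 37) + 24*s^2 - 32*s + 8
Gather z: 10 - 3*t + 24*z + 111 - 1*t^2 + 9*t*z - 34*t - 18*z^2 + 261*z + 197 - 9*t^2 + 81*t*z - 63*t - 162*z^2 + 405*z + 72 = -10*t^2 - 100*t - 180*z^2 + z*(90*t + 690) + 390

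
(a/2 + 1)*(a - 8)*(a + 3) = a^3/2 - 3*a^2/2 - 17*a - 24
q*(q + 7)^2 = q^3 + 14*q^2 + 49*q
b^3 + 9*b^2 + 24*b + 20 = (b + 2)^2*(b + 5)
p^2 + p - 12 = (p - 3)*(p + 4)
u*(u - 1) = u^2 - u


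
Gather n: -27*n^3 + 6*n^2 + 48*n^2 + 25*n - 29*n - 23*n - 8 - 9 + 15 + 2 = -27*n^3 + 54*n^2 - 27*n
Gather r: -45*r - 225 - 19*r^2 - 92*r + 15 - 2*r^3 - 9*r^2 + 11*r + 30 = -2*r^3 - 28*r^2 - 126*r - 180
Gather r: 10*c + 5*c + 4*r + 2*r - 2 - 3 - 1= 15*c + 6*r - 6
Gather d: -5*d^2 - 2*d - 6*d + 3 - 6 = -5*d^2 - 8*d - 3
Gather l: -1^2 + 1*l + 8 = l + 7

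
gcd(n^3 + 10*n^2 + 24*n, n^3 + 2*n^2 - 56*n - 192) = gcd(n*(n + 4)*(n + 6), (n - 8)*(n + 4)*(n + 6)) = n^2 + 10*n + 24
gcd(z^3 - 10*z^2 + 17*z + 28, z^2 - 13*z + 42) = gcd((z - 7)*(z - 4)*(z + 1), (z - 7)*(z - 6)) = z - 7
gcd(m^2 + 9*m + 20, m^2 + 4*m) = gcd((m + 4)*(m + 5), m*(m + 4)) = m + 4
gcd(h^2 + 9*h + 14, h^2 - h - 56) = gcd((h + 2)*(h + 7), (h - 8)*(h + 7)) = h + 7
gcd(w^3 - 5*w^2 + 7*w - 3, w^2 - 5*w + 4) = w - 1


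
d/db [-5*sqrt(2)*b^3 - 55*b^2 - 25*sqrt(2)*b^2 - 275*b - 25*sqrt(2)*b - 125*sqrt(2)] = -15*sqrt(2)*b^2 - 110*b - 50*sqrt(2)*b - 275 - 25*sqrt(2)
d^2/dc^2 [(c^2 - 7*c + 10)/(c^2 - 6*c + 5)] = -2/(c^3 - 3*c^2 + 3*c - 1)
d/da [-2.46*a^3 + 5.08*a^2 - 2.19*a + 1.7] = -7.38*a^2 + 10.16*a - 2.19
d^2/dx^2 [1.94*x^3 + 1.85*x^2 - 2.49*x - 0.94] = 11.64*x + 3.7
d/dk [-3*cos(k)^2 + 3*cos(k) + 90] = -3*sin(k) + 3*sin(2*k)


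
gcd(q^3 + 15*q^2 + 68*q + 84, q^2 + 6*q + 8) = q + 2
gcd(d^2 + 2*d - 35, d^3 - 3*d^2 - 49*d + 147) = d + 7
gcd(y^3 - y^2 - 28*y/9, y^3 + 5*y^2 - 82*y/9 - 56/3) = y^2 - y - 28/9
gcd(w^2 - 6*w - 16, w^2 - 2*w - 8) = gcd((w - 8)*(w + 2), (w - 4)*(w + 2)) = w + 2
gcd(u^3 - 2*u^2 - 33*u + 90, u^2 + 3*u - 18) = u^2 + 3*u - 18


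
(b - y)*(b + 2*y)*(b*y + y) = b^3*y + b^2*y^2 + b^2*y - 2*b*y^3 + b*y^2 - 2*y^3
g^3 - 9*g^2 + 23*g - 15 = (g - 5)*(g - 3)*(g - 1)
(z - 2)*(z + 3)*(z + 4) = z^3 + 5*z^2 - 2*z - 24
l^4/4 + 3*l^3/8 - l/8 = l*(l/4 + 1/4)*(l - 1/2)*(l + 1)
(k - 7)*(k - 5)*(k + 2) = k^3 - 10*k^2 + 11*k + 70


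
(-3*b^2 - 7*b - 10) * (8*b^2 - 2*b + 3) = -24*b^4 - 50*b^3 - 75*b^2 - b - 30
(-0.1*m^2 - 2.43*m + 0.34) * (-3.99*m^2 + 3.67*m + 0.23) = 0.399*m^4 + 9.3287*m^3 - 10.2977*m^2 + 0.6889*m + 0.0782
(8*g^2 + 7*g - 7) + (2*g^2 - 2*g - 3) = 10*g^2 + 5*g - 10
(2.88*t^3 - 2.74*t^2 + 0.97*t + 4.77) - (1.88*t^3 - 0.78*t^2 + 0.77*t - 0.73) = 1.0*t^3 - 1.96*t^2 + 0.2*t + 5.5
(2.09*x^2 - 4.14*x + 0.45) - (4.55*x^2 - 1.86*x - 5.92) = -2.46*x^2 - 2.28*x + 6.37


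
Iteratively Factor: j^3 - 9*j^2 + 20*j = (j - 4)*(j^2 - 5*j) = (j - 5)*(j - 4)*(j)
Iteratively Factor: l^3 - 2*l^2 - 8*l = (l + 2)*(l^2 - 4*l) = l*(l + 2)*(l - 4)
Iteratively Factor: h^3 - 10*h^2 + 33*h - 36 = (h - 4)*(h^2 - 6*h + 9) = (h - 4)*(h - 3)*(h - 3)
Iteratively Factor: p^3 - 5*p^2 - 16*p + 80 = (p - 4)*(p^2 - p - 20) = (p - 4)*(p + 4)*(p - 5)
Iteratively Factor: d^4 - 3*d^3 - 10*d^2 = (d - 5)*(d^3 + 2*d^2) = d*(d - 5)*(d^2 + 2*d) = d*(d - 5)*(d + 2)*(d)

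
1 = 1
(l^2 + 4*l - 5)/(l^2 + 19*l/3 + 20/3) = 3*(l - 1)/(3*l + 4)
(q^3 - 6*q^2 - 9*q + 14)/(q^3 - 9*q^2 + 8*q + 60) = (q^2 - 8*q + 7)/(q^2 - 11*q + 30)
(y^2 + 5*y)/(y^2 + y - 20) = y/(y - 4)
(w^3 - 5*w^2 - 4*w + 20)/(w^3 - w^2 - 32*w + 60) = (w + 2)/(w + 6)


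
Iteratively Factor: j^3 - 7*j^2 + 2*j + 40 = (j - 4)*(j^2 - 3*j - 10) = (j - 4)*(j + 2)*(j - 5)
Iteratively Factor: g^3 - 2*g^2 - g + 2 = (g + 1)*(g^2 - 3*g + 2) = (g - 2)*(g + 1)*(g - 1)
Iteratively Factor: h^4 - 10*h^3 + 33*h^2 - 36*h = (h - 3)*(h^3 - 7*h^2 + 12*h) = (h - 4)*(h - 3)*(h^2 - 3*h) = (h - 4)*(h - 3)^2*(h)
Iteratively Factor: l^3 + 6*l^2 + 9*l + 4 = (l + 1)*(l^2 + 5*l + 4) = (l + 1)^2*(l + 4)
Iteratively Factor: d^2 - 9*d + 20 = (d - 4)*(d - 5)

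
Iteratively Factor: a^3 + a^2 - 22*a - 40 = (a + 4)*(a^2 - 3*a - 10) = (a - 5)*(a + 4)*(a + 2)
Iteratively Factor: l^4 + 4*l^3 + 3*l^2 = (l)*(l^3 + 4*l^2 + 3*l) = l^2*(l^2 + 4*l + 3) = l^2*(l + 1)*(l + 3)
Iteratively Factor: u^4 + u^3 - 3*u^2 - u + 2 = (u + 2)*(u^3 - u^2 - u + 1) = (u + 1)*(u + 2)*(u^2 - 2*u + 1) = (u - 1)*(u + 1)*(u + 2)*(u - 1)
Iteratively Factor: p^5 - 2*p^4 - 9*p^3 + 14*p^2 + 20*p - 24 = (p - 1)*(p^4 - p^3 - 10*p^2 + 4*p + 24) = (p - 1)*(p + 2)*(p^3 - 3*p^2 - 4*p + 12) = (p - 2)*(p - 1)*(p + 2)*(p^2 - p - 6) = (p - 2)*(p - 1)*(p + 2)^2*(p - 3)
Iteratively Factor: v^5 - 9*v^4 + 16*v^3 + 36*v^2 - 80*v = (v - 2)*(v^4 - 7*v^3 + 2*v^2 + 40*v) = v*(v - 2)*(v^3 - 7*v^2 + 2*v + 40) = v*(v - 2)*(v + 2)*(v^2 - 9*v + 20) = v*(v - 5)*(v - 2)*(v + 2)*(v - 4)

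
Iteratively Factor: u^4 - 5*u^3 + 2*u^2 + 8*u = (u - 4)*(u^3 - u^2 - 2*u) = (u - 4)*(u + 1)*(u^2 - 2*u) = (u - 4)*(u - 2)*(u + 1)*(u)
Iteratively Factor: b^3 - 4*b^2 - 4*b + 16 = (b - 4)*(b^2 - 4) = (b - 4)*(b + 2)*(b - 2)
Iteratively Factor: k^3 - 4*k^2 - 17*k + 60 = (k - 5)*(k^2 + k - 12) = (k - 5)*(k - 3)*(k + 4)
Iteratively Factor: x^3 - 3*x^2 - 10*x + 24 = (x + 3)*(x^2 - 6*x + 8) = (x - 2)*(x + 3)*(x - 4)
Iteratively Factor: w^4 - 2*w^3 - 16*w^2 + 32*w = (w + 4)*(w^3 - 6*w^2 + 8*w) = (w - 2)*(w + 4)*(w^2 - 4*w) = (w - 4)*(w - 2)*(w + 4)*(w)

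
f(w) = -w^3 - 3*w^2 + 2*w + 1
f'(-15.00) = -583.00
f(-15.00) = 2671.00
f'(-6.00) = -70.00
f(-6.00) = 97.00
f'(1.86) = -19.54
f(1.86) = -12.09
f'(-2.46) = -1.39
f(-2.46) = -7.19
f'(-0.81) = 4.89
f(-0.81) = -2.06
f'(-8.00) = -142.00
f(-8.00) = 305.00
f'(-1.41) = 4.50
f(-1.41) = -4.98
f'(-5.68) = -60.71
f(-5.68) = 76.10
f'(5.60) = -125.68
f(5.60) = -257.50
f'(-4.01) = -22.18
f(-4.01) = 9.22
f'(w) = -3*w^2 - 6*w + 2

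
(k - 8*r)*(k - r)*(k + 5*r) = k^3 - 4*k^2*r - 37*k*r^2 + 40*r^3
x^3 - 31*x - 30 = (x - 6)*(x + 1)*(x + 5)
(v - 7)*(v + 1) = v^2 - 6*v - 7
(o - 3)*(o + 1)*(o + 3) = o^3 + o^2 - 9*o - 9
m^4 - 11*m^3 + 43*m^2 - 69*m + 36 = (m - 4)*(m - 3)^2*(m - 1)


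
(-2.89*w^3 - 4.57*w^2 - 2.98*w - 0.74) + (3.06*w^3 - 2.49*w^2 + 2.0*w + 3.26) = 0.17*w^3 - 7.06*w^2 - 0.98*w + 2.52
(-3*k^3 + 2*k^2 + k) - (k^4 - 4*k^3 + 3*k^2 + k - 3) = -k^4 + k^3 - k^2 + 3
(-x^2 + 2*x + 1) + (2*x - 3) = -x^2 + 4*x - 2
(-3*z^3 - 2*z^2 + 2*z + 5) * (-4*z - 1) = 12*z^4 + 11*z^3 - 6*z^2 - 22*z - 5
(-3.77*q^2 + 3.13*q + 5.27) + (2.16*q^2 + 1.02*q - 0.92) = -1.61*q^2 + 4.15*q + 4.35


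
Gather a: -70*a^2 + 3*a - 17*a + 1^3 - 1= -70*a^2 - 14*a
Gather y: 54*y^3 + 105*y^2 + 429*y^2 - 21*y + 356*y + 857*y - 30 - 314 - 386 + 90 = 54*y^3 + 534*y^2 + 1192*y - 640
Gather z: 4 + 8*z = 8*z + 4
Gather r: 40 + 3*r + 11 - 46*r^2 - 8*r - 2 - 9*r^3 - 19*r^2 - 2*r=-9*r^3 - 65*r^2 - 7*r + 49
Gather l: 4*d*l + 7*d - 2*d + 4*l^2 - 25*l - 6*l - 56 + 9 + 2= 5*d + 4*l^2 + l*(4*d - 31) - 45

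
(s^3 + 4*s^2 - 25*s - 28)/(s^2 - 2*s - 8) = (s^2 + 8*s + 7)/(s + 2)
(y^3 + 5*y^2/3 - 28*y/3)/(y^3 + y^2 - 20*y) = (y^2 + 5*y/3 - 28/3)/(y^2 + y - 20)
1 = 1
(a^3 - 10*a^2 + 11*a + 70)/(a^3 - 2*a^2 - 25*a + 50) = (a^2 - 5*a - 14)/(a^2 + 3*a - 10)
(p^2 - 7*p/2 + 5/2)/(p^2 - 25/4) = 2*(p - 1)/(2*p + 5)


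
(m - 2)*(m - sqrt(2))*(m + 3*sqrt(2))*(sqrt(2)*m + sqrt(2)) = sqrt(2)*m^4 - sqrt(2)*m^3 + 4*m^3 - 8*sqrt(2)*m^2 - 4*m^2 - 8*m + 6*sqrt(2)*m + 12*sqrt(2)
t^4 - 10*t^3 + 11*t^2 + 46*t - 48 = (t - 8)*(t - 3)*(t - 1)*(t + 2)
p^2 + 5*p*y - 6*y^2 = (p - y)*(p + 6*y)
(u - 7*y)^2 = u^2 - 14*u*y + 49*y^2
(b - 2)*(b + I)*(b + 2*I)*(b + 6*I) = b^4 - 2*b^3 + 9*I*b^3 - 20*b^2 - 18*I*b^2 + 40*b - 12*I*b + 24*I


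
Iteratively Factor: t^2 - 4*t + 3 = (t - 3)*(t - 1)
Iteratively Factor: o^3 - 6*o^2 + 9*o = (o)*(o^2 - 6*o + 9) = o*(o - 3)*(o - 3)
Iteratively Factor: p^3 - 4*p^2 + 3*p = (p)*(p^2 - 4*p + 3) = p*(p - 3)*(p - 1)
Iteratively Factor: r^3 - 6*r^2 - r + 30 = (r - 3)*(r^2 - 3*r - 10) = (r - 5)*(r - 3)*(r + 2)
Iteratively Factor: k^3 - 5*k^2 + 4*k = (k - 1)*(k^2 - 4*k) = (k - 4)*(k - 1)*(k)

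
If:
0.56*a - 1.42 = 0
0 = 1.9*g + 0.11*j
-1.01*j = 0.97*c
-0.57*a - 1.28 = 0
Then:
No Solution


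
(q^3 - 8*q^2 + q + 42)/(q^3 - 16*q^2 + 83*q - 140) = (q^2 - q - 6)/(q^2 - 9*q + 20)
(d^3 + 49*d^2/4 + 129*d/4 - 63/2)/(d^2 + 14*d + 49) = (4*d^2 + 21*d - 18)/(4*(d + 7))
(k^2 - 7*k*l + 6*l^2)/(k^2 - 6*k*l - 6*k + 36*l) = (k - l)/(k - 6)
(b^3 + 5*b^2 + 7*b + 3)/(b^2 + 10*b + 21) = (b^2 + 2*b + 1)/(b + 7)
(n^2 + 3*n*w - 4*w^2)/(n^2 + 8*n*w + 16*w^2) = (n - w)/(n + 4*w)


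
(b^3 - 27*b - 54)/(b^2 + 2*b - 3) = (b^2 - 3*b - 18)/(b - 1)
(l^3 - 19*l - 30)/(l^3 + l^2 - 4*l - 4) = (l^2 - 2*l - 15)/(l^2 - l - 2)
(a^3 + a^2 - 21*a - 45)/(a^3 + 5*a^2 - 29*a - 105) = (a + 3)/(a + 7)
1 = 1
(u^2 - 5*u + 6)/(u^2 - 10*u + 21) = (u - 2)/(u - 7)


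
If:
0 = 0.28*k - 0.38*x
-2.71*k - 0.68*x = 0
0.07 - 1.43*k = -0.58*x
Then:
No Solution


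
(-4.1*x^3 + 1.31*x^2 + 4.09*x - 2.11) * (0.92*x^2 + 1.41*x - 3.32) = -3.772*x^5 - 4.5758*x^4 + 19.2219*x^3 - 0.5235*x^2 - 16.5539*x + 7.0052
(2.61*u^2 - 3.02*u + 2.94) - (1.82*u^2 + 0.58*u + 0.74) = 0.79*u^2 - 3.6*u + 2.2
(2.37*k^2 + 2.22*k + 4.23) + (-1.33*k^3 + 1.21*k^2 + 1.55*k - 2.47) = -1.33*k^3 + 3.58*k^2 + 3.77*k + 1.76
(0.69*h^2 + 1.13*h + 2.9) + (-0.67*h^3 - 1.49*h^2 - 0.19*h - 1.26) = -0.67*h^3 - 0.8*h^2 + 0.94*h + 1.64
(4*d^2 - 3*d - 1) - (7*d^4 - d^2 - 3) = -7*d^4 + 5*d^2 - 3*d + 2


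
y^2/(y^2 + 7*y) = y/(y + 7)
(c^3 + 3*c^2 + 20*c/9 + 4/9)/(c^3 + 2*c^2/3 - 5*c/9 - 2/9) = (3*c^2 + 8*c + 4)/(3*c^2 + c - 2)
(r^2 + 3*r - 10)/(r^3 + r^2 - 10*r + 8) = (r + 5)/(r^2 + 3*r - 4)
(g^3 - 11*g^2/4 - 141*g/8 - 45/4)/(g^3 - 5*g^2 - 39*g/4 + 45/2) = (4*g + 3)/(2*(2*g - 3))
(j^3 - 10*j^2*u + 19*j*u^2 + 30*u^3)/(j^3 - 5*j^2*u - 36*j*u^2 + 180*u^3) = (j + u)/(j + 6*u)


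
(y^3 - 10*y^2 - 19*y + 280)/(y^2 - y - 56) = (y^2 - 2*y - 35)/(y + 7)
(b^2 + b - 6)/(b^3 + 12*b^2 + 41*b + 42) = (b - 2)/(b^2 + 9*b + 14)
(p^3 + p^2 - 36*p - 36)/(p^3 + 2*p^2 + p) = (p^2 - 36)/(p*(p + 1))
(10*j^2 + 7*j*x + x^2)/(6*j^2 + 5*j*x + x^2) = (5*j + x)/(3*j + x)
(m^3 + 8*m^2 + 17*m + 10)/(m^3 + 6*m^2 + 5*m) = (m + 2)/m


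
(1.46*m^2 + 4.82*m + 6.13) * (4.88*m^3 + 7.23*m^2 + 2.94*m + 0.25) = 7.1248*m^5 + 34.0774*m^4 + 69.0554*m^3 + 58.8557*m^2 + 19.2272*m + 1.5325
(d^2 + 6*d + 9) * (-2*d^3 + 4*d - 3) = -2*d^5 - 12*d^4 - 14*d^3 + 21*d^2 + 18*d - 27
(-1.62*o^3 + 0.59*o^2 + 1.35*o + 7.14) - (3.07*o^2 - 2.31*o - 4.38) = -1.62*o^3 - 2.48*o^2 + 3.66*o + 11.52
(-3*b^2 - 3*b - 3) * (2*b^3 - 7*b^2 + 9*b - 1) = -6*b^5 + 15*b^4 - 12*b^3 - 3*b^2 - 24*b + 3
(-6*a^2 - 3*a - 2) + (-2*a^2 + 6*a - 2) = -8*a^2 + 3*a - 4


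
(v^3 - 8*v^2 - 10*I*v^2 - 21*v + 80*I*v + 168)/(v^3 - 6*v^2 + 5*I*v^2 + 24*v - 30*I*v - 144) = (v^2 + v*(-8 - 7*I) + 56*I)/(v^2 + v*(-6 + 8*I) - 48*I)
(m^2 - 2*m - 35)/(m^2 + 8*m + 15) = (m - 7)/(m + 3)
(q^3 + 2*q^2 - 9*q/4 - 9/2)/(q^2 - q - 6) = (q^2 - 9/4)/(q - 3)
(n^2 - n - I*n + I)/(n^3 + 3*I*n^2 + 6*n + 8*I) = (n^2 - n - I*n + I)/(n^3 + 3*I*n^2 + 6*n + 8*I)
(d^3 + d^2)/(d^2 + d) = d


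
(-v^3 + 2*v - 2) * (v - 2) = -v^4 + 2*v^3 + 2*v^2 - 6*v + 4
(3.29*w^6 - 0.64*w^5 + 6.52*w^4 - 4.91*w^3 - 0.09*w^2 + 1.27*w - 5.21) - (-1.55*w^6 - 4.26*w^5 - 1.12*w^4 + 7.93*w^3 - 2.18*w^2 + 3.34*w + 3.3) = 4.84*w^6 + 3.62*w^5 + 7.64*w^4 - 12.84*w^3 + 2.09*w^2 - 2.07*w - 8.51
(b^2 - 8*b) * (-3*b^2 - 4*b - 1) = -3*b^4 + 20*b^3 + 31*b^2 + 8*b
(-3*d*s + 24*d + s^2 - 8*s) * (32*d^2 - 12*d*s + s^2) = -96*d^3*s + 768*d^3 + 68*d^2*s^2 - 544*d^2*s - 15*d*s^3 + 120*d*s^2 + s^4 - 8*s^3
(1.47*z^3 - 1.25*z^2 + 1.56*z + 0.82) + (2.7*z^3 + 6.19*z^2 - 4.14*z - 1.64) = 4.17*z^3 + 4.94*z^2 - 2.58*z - 0.82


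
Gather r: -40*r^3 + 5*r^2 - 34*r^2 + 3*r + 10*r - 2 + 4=-40*r^3 - 29*r^2 + 13*r + 2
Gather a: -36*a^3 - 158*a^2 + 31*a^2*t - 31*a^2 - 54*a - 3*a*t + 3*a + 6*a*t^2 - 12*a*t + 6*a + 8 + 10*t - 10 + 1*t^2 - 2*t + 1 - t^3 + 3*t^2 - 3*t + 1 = -36*a^3 + a^2*(31*t - 189) + a*(6*t^2 - 15*t - 45) - t^3 + 4*t^2 + 5*t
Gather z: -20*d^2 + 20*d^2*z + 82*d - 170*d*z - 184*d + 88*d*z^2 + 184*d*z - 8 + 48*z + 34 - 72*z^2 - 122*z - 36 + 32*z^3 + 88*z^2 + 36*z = -20*d^2 - 102*d + 32*z^3 + z^2*(88*d + 16) + z*(20*d^2 + 14*d - 38) - 10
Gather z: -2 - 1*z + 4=2 - z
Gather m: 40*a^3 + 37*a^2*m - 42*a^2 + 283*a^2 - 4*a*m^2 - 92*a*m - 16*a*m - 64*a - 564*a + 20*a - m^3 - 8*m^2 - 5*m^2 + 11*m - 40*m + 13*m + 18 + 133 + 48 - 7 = 40*a^3 + 241*a^2 - 608*a - m^3 + m^2*(-4*a - 13) + m*(37*a^2 - 108*a - 16) + 192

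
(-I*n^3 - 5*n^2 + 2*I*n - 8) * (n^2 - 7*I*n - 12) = -I*n^5 - 12*n^4 + 49*I*n^3 + 66*n^2 + 32*I*n + 96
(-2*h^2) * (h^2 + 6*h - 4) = -2*h^4 - 12*h^3 + 8*h^2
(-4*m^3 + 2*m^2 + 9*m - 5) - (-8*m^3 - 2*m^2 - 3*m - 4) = 4*m^3 + 4*m^2 + 12*m - 1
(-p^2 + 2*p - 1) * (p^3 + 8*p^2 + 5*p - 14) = -p^5 - 6*p^4 + 10*p^3 + 16*p^2 - 33*p + 14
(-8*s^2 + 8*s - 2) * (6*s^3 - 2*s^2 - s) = -48*s^5 + 64*s^4 - 20*s^3 - 4*s^2 + 2*s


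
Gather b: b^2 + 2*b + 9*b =b^2 + 11*b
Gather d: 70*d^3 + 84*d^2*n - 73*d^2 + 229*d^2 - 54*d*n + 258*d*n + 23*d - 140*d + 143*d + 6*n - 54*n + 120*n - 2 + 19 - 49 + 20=70*d^3 + d^2*(84*n + 156) + d*(204*n + 26) + 72*n - 12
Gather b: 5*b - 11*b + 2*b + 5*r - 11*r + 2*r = -4*b - 4*r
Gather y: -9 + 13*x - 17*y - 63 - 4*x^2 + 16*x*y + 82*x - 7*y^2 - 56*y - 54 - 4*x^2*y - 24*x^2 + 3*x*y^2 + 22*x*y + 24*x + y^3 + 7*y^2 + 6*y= -28*x^2 + 3*x*y^2 + 119*x + y^3 + y*(-4*x^2 + 38*x - 67) - 126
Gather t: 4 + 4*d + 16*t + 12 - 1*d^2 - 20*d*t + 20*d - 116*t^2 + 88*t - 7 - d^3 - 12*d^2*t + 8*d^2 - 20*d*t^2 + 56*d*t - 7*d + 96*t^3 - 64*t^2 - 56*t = -d^3 + 7*d^2 + 17*d + 96*t^3 + t^2*(-20*d - 180) + t*(-12*d^2 + 36*d + 48) + 9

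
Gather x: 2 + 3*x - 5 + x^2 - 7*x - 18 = x^2 - 4*x - 21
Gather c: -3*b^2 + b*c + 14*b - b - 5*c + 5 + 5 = -3*b^2 + 13*b + c*(b - 5) + 10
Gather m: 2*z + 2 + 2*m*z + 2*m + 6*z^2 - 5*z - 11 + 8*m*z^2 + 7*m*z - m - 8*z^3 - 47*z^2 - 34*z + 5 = m*(8*z^2 + 9*z + 1) - 8*z^3 - 41*z^2 - 37*z - 4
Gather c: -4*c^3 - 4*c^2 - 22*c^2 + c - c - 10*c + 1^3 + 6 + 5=-4*c^3 - 26*c^2 - 10*c + 12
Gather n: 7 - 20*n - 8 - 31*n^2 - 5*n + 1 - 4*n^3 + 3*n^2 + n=-4*n^3 - 28*n^2 - 24*n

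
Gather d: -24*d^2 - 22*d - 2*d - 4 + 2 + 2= -24*d^2 - 24*d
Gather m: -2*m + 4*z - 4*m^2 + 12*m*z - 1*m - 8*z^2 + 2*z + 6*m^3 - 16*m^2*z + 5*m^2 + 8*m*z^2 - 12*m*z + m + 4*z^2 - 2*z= 6*m^3 + m^2*(1 - 16*z) + m*(8*z^2 - 2) - 4*z^2 + 4*z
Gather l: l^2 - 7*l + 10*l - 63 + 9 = l^2 + 3*l - 54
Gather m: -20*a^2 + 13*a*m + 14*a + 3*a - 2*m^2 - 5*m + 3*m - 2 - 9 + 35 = -20*a^2 + 17*a - 2*m^2 + m*(13*a - 2) + 24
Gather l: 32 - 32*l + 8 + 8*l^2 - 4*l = 8*l^2 - 36*l + 40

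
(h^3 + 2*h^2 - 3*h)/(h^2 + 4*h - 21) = h*(h^2 + 2*h - 3)/(h^2 + 4*h - 21)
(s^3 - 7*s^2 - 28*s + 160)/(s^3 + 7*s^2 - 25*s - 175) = (s^2 - 12*s + 32)/(s^2 + 2*s - 35)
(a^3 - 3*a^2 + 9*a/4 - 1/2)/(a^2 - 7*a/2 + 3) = (4*a^2 - 4*a + 1)/(2*(2*a - 3))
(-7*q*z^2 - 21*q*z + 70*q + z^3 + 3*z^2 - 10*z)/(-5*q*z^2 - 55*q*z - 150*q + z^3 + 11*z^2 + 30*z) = (-7*q*z + 14*q + z^2 - 2*z)/(-5*q*z - 30*q + z^2 + 6*z)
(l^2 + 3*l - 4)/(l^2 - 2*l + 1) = (l + 4)/(l - 1)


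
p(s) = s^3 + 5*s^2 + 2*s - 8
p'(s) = 3*s^2 + 10*s + 2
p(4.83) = 230.98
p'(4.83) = 120.29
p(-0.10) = -8.15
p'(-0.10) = 1.03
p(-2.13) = 0.76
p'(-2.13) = -5.69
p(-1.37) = -3.93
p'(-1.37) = -6.07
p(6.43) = 477.43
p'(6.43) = 190.33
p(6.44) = 479.34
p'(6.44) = 190.82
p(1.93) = 21.67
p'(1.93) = 32.47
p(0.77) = -3.04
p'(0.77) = 11.48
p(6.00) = 400.00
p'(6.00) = 170.00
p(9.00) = 1144.00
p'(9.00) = 335.00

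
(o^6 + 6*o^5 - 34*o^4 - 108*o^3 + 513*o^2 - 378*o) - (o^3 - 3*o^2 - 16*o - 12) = o^6 + 6*o^5 - 34*o^4 - 109*o^3 + 516*o^2 - 362*o + 12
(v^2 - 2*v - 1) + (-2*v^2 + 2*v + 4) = 3 - v^2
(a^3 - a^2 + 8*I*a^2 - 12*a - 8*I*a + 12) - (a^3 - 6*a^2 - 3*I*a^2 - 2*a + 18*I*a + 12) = 5*a^2 + 11*I*a^2 - 10*a - 26*I*a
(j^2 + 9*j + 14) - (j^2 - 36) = 9*j + 50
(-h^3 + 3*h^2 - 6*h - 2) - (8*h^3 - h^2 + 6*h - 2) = -9*h^3 + 4*h^2 - 12*h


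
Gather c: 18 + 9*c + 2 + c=10*c + 20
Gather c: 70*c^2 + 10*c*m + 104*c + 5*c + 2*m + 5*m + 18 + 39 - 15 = 70*c^2 + c*(10*m + 109) + 7*m + 42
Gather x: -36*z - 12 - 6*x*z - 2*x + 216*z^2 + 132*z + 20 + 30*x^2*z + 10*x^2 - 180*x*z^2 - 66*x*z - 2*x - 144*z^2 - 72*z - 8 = x^2*(30*z + 10) + x*(-180*z^2 - 72*z - 4) + 72*z^2 + 24*z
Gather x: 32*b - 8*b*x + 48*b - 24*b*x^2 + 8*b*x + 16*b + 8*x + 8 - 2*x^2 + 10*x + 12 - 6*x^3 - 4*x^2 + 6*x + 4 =96*b - 6*x^3 + x^2*(-24*b - 6) + 24*x + 24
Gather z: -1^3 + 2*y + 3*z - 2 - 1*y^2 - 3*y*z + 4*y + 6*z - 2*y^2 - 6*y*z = -3*y^2 + 6*y + z*(9 - 9*y) - 3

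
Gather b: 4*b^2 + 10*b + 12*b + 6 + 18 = 4*b^2 + 22*b + 24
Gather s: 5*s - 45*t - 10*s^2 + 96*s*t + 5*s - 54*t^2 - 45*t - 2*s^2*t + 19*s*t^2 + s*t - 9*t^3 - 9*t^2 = s^2*(-2*t - 10) + s*(19*t^2 + 97*t + 10) - 9*t^3 - 63*t^2 - 90*t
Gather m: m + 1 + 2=m + 3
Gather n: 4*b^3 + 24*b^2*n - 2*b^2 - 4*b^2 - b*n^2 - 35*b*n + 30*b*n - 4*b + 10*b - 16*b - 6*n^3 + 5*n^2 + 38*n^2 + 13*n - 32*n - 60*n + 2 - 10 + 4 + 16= 4*b^3 - 6*b^2 - 10*b - 6*n^3 + n^2*(43 - b) + n*(24*b^2 - 5*b - 79) + 12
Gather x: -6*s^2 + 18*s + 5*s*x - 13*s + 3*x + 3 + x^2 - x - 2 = -6*s^2 + 5*s + x^2 + x*(5*s + 2) + 1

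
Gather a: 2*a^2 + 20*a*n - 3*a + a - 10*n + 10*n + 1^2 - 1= 2*a^2 + a*(20*n - 2)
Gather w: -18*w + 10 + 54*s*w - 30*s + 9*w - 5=-30*s + w*(54*s - 9) + 5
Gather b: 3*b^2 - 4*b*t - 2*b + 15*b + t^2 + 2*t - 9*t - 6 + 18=3*b^2 + b*(13 - 4*t) + t^2 - 7*t + 12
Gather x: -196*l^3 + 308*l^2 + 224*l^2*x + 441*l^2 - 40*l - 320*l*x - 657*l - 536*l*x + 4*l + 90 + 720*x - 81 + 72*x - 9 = -196*l^3 + 749*l^2 - 693*l + x*(224*l^2 - 856*l + 792)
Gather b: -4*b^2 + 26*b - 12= -4*b^2 + 26*b - 12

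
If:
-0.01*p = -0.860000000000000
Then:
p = 86.00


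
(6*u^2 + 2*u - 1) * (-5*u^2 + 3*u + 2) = -30*u^4 + 8*u^3 + 23*u^2 + u - 2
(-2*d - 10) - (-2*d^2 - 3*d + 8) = 2*d^2 + d - 18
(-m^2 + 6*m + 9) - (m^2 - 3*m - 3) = -2*m^2 + 9*m + 12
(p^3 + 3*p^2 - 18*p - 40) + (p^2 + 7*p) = p^3 + 4*p^2 - 11*p - 40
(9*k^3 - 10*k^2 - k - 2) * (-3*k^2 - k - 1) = -27*k^5 + 21*k^4 + 4*k^3 + 17*k^2 + 3*k + 2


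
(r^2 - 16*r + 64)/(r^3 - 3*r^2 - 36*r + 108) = (r^2 - 16*r + 64)/(r^3 - 3*r^2 - 36*r + 108)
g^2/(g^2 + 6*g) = g/(g + 6)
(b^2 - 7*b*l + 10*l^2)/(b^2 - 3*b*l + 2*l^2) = (b - 5*l)/(b - l)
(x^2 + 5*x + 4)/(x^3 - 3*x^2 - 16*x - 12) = (x + 4)/(x^2 - 4*x - 12)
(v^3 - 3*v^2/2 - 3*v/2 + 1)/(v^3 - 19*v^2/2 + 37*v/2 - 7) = (v + 1)/(v - 7)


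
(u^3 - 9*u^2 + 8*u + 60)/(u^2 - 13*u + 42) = (u^2 - 3*u - 10)/(u - 7)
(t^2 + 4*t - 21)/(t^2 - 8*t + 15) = (t + 7)/(t - 5)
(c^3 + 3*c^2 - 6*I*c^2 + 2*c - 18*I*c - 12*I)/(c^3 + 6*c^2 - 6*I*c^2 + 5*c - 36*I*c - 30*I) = (c + 2)/(c + 5)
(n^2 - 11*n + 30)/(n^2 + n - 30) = (n - 6)/(n + 6)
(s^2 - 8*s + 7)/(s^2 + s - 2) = (s - 7)/(s + 2)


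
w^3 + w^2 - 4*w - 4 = (w - 2)*(w + 1)*(w + 2)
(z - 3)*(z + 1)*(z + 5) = z^3 + 3*z^2 - 13*z - 15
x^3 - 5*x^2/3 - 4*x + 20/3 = (x - 2)*(x - 5/3)*(x + 2)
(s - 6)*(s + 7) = s^2 + s - 42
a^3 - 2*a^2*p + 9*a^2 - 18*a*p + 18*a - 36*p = (a + 3)*(a + 6)*(a - 2*p)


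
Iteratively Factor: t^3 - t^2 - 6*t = (t - 3)*(t^2 + 2*t) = (t - 3)*(t + 2)*(t)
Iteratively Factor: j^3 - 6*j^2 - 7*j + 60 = (j + 3)*(j^2 - 9*j + 20) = (j - 5)*(j + 3)*(j - 4)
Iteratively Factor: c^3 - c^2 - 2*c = (c - 2)*(c^2 + c) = (c - 2)*(c + 1)*(c)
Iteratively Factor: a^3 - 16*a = (a + 4)*(a^2 - 4*a) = a*(a + 4)*(a - 4)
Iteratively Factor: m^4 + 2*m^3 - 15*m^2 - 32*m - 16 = (m + 4)*(m^3 - 2*m^2 - 7*m - 4) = (m - 4)*(m + 4)*(m^2 + 2*m + 1) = (m - 4)*(m + 1)*(m + 4)*(m + 1)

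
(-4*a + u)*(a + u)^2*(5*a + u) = -20*a^4 - 39*a^3*u - 17*a^2*u^2 + 3*a*u^3 + u^4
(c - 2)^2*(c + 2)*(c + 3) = c^4 + c^3 - 10*c^2 - 4*c + 24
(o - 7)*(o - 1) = o^2 - 8*o + 7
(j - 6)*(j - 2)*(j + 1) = j^3 - 7*j^2 + 4*j + 12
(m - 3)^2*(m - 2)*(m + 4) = m^4 - 4*m^3 - 11*m^2 + 66*m - 72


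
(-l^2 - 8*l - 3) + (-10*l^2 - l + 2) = -11*l^2 - 9*l - 1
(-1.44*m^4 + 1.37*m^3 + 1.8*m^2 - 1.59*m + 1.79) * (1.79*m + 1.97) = -2.5776*m^5 - 0.3845*m^4 + 5.9209*m^3 + 0.6999*m^2 + 0.0717999999999996*m + 3.5263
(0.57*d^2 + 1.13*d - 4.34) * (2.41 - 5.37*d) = -3.0609*d^3 - 4.6944*d^2 + 26.0291*d - 10.4594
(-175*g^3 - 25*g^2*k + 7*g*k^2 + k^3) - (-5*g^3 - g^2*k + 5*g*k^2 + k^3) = -170*g^3 - 24*g^2*k + 2*g*k^2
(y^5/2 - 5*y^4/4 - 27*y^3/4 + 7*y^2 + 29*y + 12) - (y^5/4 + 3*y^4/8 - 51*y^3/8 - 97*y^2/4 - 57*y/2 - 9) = y^5/4 - 13*y^4/8 - 3*y^3/8 + 125*y^2/4 + 115*y/2 + 21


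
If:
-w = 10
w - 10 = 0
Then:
No Solution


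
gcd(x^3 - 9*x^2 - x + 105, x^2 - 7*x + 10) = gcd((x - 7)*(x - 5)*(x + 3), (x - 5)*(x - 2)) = x - 5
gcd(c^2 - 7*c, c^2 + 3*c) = c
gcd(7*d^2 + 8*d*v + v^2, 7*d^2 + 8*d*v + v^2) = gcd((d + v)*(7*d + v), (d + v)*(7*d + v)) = 7*d^2 + 8*d*v + v^2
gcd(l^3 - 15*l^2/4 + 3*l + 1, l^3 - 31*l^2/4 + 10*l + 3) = l^2 - 7*l/4 - 1/2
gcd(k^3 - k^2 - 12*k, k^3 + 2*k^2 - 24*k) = k^2 - 4*k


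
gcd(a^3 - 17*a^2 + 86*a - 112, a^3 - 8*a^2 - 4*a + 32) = a^2 - 10*a + 16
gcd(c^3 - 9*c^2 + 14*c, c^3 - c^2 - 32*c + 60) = c - 2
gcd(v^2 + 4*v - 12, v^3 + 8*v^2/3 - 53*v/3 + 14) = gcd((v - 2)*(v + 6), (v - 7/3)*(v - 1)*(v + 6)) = v + 6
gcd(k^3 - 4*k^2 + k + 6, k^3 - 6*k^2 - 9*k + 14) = 1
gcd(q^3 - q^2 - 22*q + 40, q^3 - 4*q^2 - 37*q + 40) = q + 5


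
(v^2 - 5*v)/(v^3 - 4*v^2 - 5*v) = 1/(v + 1)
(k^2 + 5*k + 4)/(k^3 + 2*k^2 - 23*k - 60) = (k + 1)/(k^2 - 2*k - 15)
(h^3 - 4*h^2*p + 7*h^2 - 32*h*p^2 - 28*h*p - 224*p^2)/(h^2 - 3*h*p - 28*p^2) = (-h^2 + 8*h*p - 7*h + 56*p)/(-h + 7*p)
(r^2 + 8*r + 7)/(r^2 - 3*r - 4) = (r + 7)/(r - 4)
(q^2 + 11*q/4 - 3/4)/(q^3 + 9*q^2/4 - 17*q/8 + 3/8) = 2/(2*q - 1)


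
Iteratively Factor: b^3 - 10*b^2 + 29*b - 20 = (b - 1)*(b^2 - 9*b + 20) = (b - 4)*(b - 1)*(b - 5)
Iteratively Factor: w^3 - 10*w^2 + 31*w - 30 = (w - 5)*(w^2 - 5*w + 6) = (w - 5)*(w - 3)*(w - 2)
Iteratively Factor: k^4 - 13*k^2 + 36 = (k - 3)*(k^3 + 3*k^2 - 4*k - 12) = (k - 3)*(k + 2)*(k^2 + k - 6) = (k - 3)*(k - 2)*(k + 2)*(k + 3)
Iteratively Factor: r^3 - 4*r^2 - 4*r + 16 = (r + 2)*(r^2 - 6*r + 8) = (r - 2)*(r + 2)*(r - 4)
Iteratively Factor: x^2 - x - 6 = (x - 3)*(x + 2)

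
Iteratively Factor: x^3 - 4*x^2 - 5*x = (x + 1)*(x^2 - 5*x) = x*(x + 1)*(x - 5)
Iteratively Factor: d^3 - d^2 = (d)*(d^2 - d) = d*(d - 1)*(d)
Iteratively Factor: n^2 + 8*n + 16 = (n + 4)*(n + 4)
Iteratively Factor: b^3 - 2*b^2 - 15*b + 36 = (b - 3)*(b^2 + b - 12) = (b - 3)*(b + 4)*(b - 3)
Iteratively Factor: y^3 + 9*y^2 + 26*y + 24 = (y + 4)*(y^2 + 5*y + 6) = (y + 2)*(y + 4)*(y + 3)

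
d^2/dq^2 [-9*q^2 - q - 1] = -18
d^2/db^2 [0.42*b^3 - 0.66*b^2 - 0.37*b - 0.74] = 2.52*b - 1.32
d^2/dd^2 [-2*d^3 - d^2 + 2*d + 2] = -12*d - 2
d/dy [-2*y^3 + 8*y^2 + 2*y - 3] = -6*y^2 + 16*y + 2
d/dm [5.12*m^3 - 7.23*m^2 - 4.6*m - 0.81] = 15.36*m^2 - 14.46*m - 4.6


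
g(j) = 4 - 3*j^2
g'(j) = -6*j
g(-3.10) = -24.83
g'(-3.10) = 18.60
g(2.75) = -18.69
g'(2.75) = -16.50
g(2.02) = -8.24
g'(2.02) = -12.12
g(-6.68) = -129.87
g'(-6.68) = 40.08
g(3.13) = -25.39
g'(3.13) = -18.78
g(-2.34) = -12.43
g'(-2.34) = 14.04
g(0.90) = 1.57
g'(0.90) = -5.40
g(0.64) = 2.77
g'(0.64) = -3.84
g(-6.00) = -104.00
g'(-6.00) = 36.00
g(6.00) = -104.00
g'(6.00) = -36.00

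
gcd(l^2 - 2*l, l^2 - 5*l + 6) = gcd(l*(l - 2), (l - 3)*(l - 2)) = l - 2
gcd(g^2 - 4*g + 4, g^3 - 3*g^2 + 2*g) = g - 2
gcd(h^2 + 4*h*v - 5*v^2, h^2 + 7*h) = 1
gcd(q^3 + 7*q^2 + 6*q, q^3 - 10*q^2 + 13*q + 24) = q + 1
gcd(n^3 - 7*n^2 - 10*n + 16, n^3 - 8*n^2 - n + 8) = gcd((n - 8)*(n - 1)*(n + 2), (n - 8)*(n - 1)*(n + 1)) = n^2 - 9*n + 8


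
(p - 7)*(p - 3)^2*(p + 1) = p^4 - 12*p^3 + 38*p^2 - 12*p - 63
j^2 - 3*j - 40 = (j - 8)*(j + 5)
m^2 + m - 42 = (m - 6)*(m + 7)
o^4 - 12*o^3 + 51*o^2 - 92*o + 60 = (o - 5)*(o - 3)*(o - 2)^2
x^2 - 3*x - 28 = (x - 7)*(x + 4)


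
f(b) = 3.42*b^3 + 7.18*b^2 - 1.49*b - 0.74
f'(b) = 10.26*b^2 + 14.36*b - 1.49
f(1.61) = 29.74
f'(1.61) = 48.22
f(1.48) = 23.87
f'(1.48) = 42.24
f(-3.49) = -53.47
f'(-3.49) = 73.36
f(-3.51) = -54.94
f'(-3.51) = 74.51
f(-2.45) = -4.29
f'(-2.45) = 24.91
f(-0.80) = 3.30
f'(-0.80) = -6.41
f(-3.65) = -65.95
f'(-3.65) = 82.78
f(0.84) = 5.10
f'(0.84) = 17.81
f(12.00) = 6925.06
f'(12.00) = 1648.27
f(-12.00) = -4858.70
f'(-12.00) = 1303.63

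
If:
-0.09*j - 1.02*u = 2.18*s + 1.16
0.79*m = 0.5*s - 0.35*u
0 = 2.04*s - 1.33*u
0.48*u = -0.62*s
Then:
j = -12.89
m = 0.00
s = 0.00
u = 0.00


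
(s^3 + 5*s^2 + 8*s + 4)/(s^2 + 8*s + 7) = (s^2 + 4*s + 4)/(s + 7)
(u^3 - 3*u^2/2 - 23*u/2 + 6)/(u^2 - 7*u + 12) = (2*u^2 + 5*u - 3)/(2*(u - 3))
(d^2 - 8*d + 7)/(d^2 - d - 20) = (-d^2 + 8*d - 7)/(-d^2 + d + 20)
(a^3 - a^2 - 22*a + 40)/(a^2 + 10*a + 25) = (a^2 - 6*a + 8)/(a + 5)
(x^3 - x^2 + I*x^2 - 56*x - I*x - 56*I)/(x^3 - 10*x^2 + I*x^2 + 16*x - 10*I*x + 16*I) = (x + 7)/(x - 2)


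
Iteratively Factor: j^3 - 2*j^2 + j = (j)*(j^2 - 2*j + 1) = j*(j - 1)*(j - 1)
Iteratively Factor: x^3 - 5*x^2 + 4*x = (x - 1)*(x^2 - 4*x) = x*(x - 1)*(x - 4)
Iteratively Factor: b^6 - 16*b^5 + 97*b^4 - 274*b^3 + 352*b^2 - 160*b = (b)*(b^5 - 16*b^4 + 97*b^3 - 274*b^2 + 352*b - 160) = b*(b - 1)*(b^4 - 15*b^3 + 82*b^2 - 192*b + 160) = b*(b - 4)*(b - 1)*(b^3 - 11*b^2 + 38*b - 40) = b*(b - 4)^2*(b - 1)*(b^2 - 7*b + 10) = b*(b - 4)^2*(b - 2)*(b - 1)*(b - 5)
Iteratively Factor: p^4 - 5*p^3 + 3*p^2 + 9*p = (p - 3)*(p^3 - 2*p^2 - 3*p) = (p - 3)^2*(p^2 + p) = (p - 3)^2*(p + 1)*(p)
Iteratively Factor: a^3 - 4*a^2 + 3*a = (a)*(a^2 - 4*a + 3) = a*(a - 1)*(a - 3)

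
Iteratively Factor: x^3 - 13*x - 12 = (x + 1)*(x^2 - x - 12) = (x + 1)*(x + 3)*(x - 4)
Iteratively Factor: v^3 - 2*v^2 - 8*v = (v + 2)*(v^2 - 4*v) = (v - 4)*(v + 2)*(v)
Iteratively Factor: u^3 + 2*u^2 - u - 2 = (u - 1)*(u^2 + 3*u + 2) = (u - 1)*(u + 1)*(u + 2)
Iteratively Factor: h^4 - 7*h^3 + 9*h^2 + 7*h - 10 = (h - 1)*(h^3 - 6*h^2 + 3*h + 10) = (h - 1)*(h + 1)*(h^2 - 7*h + 10) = (h - 2)*(h - 1)*(h + 1)*(h - 5)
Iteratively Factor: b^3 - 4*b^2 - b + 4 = (b - 4)*(b^2 - 1) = (b - 4)*(b - 1)*(b + 1)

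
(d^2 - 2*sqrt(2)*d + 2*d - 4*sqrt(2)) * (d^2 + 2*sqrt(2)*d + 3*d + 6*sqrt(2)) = d^4 + 5*d^3 - 2*d^2 - 40*d - 48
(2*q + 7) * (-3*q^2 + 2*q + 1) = -6*q^3 - 17*q^2 + 16*q + 7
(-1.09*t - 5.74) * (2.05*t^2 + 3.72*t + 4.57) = -2.2345*t^3 - 15.8218*t^2 - 26.3341*t - 26.2318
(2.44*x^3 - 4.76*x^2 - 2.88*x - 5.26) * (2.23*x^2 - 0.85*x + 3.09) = 5.4412*x^5 - 12.6888*x^4 + 5.1632*x^3 - 23.9902*x^2 - 4.4282*x - 16.2534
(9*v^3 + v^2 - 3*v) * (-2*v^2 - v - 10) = -18*v^5 - 11*v^4 - 85*v^3 - 7*v^2 + 30*v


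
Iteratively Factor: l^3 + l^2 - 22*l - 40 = (l + 2)*(l^2 - l - 20) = (l - 5)*(l + 2)*(l + 4)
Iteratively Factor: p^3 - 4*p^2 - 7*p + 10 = (p - 5)*(p^2 + p - 2) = (p - 5)*(p - 1)*(p + 2)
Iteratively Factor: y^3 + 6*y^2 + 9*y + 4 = (y + 4)*(y^2 + 2*y + 1) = (y + 1)*(y + 4)*(y + 1)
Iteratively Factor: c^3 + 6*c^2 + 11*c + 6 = (c + 1)*(c^2 + 5*c + 6) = (c + 1)*(c + 3)*(c + 2)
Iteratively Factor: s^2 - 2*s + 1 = (s - 1)*(s - 1)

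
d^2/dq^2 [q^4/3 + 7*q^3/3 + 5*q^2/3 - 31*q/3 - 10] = 4*q^2 + 14*q + 10/3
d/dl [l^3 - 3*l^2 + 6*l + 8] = 3*l^2 - 6*l + 6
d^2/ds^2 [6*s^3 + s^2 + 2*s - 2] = 36*s + 2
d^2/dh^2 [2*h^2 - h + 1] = 4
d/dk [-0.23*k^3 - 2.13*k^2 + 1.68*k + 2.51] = -0.69*k^2 - 4.26*k + 1.68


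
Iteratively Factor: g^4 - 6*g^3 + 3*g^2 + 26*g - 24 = (g + 2)*(g^3 - 8*g^2 + 19*g - 12) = (g - 1)*(g + 2)*(g^2 - 7*g + 12) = (g - 4)*(g - 1)*(g + 2)*(g - 3)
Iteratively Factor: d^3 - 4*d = (d)*(d^2 - 4) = d*(d + 2)*(d - 2)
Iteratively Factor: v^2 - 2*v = (v)*(v - 2)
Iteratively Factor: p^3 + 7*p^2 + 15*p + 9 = (p + 3)*(p^2 + 4*p + 3) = (p + 3)^2*(p + 1)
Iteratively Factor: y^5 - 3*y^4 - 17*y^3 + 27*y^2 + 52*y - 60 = (y - 2)*(y^4 - y^3 - 19*y^2 - 11*y + 30) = (y - 5)*(y - 2)*(y^3 + 4*y^2 + y - 6) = (y - 5)*(y - 2)*(y + 3)*(y^2 + y - 2) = (y - 5)*(y - 2)*(y - 1)*(y + 3)*(y + 2)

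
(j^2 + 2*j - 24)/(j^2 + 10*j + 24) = (j - 4)/(j + 4)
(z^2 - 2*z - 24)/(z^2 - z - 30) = (z + 4)/(z + 5)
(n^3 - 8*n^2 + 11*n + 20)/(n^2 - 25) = (n^2 - 3*n - 4)/(n + 5)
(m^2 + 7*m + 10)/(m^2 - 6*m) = (m^2 + 7*m + 10)/(m*(m - 6))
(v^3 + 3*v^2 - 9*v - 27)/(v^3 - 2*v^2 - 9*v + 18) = (v + 3)/(v - 2)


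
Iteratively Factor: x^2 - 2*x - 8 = (x + 2)*(x - 4)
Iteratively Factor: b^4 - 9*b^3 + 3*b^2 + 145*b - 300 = (b - 3)*(b^3 - 6*b^2 - 15*b + 100) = (b - 5)*(b - 3)*(b^2 - b - 20) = (b - 5)*(b - 3)*(b + 4)*(b - 5)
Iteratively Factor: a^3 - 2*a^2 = (a)*(a^2 - 2*a) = a*(a - 2)*(a)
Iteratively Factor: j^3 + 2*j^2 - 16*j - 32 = (j + 2)*(j^2 - 16) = (j + 2)*(j + 4)*(j - 4)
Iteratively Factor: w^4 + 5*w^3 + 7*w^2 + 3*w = (w)*(w^3 + 5*w^2 + 7*w + 3) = w*(w + 1)*(w^2 + 4*w + 3) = w*(w + 1)*(w + 3)*(w + 1)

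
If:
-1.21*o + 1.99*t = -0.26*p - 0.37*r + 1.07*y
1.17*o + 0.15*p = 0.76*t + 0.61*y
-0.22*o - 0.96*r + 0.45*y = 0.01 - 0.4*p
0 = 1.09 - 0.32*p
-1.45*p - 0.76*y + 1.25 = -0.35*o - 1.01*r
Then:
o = -30.48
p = 3.41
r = -1.22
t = -29.78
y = -20.51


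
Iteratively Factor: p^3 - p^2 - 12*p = (p + 3)*(p^2 - 4*p) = (p - 4)*(p + 3)*(p)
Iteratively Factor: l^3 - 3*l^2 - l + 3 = (l + 1)*(l^2 - 4*l + 3) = (l - 3)*(l + 1)*(l - 1)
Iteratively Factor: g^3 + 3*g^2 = (g)*(g^2 + 3*g) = g^2*(g + 3)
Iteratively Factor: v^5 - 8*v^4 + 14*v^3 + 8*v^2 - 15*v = (v - 3)*(v^4 - 5*v^3 - v^2 + 5*v) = (v - 5)*(v - 3)*(v^3 - v) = v*(v - 5)*(v - 3)*(v^2 - 1) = v*(v - 5)*(v - 3)*(v + 1)*(v - 1)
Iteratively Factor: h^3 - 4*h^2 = (h - 4)*(h^2) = h*(h - 4)*(h)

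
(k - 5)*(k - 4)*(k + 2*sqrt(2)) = k^3 - 9*k^2 + 2*sqrt(2)*k^2 - 18*sqrt(2)*k + 20*k + 40*sqrt(2)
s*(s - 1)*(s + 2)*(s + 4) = s^4 + 5*s^3 + 2*s^2 - 8*s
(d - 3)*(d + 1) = d^2 - 2*d - 3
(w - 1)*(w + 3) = w^2 + 2*w - 3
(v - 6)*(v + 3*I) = v^2 - 6*v + 3*I*v - 18*I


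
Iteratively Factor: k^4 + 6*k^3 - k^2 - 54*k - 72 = (k - 3)*(k^3 + 9*k^2 + 26*k + 24) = (k - 3)*(k + 2)*(k^2 + 7*k + 12) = (k - 3)*(k + 2)*(k + 3)*(k + 4)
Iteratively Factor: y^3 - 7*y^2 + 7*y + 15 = (y + 1)*(y^2 - 8*y + 15) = (y - 3)*(y + 1)*(y - 5)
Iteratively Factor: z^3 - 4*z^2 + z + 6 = (z - 2)*(z^2 - 2*z - 3) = (z - 2)*(z + 1)*(z - 3)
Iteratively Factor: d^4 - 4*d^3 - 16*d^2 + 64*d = (d + 4)*(d^3 - 8*d^2 + 16*d) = (d - 4)*(d + 4)*(d^2 - 4*d) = d*(d - 4)*(d + 4)*(d - 4)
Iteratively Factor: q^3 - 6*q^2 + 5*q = (q)*(q^2 - 6*q + 5) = q*(q - 1)*(q - 5)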